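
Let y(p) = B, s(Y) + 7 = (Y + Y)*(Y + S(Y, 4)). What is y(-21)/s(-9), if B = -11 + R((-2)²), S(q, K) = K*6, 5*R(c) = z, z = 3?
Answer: 52/1385 ≈ 0.037545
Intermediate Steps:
R(c) = ⅗ (R(c) = (⅕)*3 = ⅗)
S(q, K) = 6*K
s(Y) = -7 + 2*Y*(24 + Y) (s(Y) = -7 + (Y + Y)*(Y + 6*4) = -7 + (2*Y)*(Y + 24) = -7 + (2*Y)*(24 + Y) = -7 + 2*Y*(24 + Y))
B = -52/5 (B = -11 + ⅗ = -52/5 ≈ -10.400)
y(p) = -52/5
y(-21)/s(-9) = -52/(5*(-7 + 2*(-9)² + 48*(-9))) = -52/(5*(-7 + 2*81 - 432)) = -52/(5*(-7 + 162 - 432)) = -52/5/(-277) = -52/5*(-1/277) = 52/1385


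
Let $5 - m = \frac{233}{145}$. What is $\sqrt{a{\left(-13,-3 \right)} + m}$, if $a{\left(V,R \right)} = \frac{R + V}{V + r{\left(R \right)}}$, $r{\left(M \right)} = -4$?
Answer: $\frac{2 \sqrt{6584015}}{2465} \approx 2.0819$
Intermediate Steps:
$a{\left(V,R \right)} = \frac{R + V}{-4 + V}$ ($a{\left(V,R \right)} = \frac{R + V}{V - 4} = \frac{R + V}{-4 + V}$)
$m = \frac{492}{145}$ ($m = 5 - \frac{233}{145} = \frac{492}{145} \approx 3.3931$)
$\sqrt{a{\left(-13,-3 \right)} + m} = \sqrt{\frac{-3 - 13}{-4 - 13} + \frac{492}{145}} = \sqrt{\frac{1}{-17} \left(-16\right) + \frac{492}{145}} = \sqrt{\left(- \frac{1}{17}\right) \left(-16\right) + \frac{492}{145}} = \sqrt{\frac{16}{17} + \frac{492}{145}} = \sqrt{\frac{10684}{2465}} = \frac{2 \sqrt{6584015}}{2465}$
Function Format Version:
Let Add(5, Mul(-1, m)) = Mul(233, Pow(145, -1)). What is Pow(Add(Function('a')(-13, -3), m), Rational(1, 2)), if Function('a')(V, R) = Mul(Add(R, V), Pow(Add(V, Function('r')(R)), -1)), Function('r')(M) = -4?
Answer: Mul(Rational(2, 2465), Pow(6584015, Rational(1, 2))) ≈ 2.0819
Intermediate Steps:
Function('a')(V, R) = Mul(Pow(Add(-4, V), -1), Add(R, V)) (Function('a')(V, R) = Mul(Add(R, V), Pow(Add(V, -4), -1)) = Mul(Add(R, V), Pow(Add(-4, V), -1)) = Mul(Pow(Add(-4, V), -1), Add(R, V)))
m = Rational(492, 145) (m = Add(5, Mul(-1, Mul(233, Pow(145, -1)))) = Add(5, Mul(-1, Mul(233, Rational(1, 145)))) = Add(5, Mul(-1, Rational(233, 145))) = Add(5, Rational(-233, 145)) = Rational(492, 145) ≈ 3.3931)
Pow(Add(Function('a')(-13, -3), m), Rational(1, 2)) = Pow(Add(Mul(Pow(Add(-4, -13), -1), Add(-3, -13)), Rational(492, 145)), Rational(1, 2)) = Pow(Add(Mul(Pow(-17, -1), -16), Rational(492, 145)), Rational(1, 2)) = Pow(Add(Mul(Rational(-1, 17), -16), Rational(492, 145)), Rational(1, 2)) = Pow(Add(Rational(16, 17), Rational(492, 145)), Rational(1, 2)) = Pow(Rational(10684, 2465), Rational(1, 2)) = Mul(Rational(2, 2465), Pow(6584015, Rational(1, 2)))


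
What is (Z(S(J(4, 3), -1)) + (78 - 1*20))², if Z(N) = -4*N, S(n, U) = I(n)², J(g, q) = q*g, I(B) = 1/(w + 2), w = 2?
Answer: 53361/16 ≈ 3335.1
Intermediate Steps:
I(B) = ¼ (I(B) = 1/(2 + 2) = 1/4 = ¼)
J(g, q) = g*q
S(n, U) = 1/16 (S(n, U) = (¼)² = 1/16)
(Z(S(J(4, 3), -1)) + (78 - 1*20))² = (-4*1/16 + (78 - 1*20))² = (-¼ + (78 - 20))² = (-¼ + 58)² = (231/4)² = 53361/16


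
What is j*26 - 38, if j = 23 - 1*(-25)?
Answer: 1210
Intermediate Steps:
j = 48 (j = 23 + 25 = 48)
j*26 - 38 = 48*26 - 38 = 1248 - 38 = 1210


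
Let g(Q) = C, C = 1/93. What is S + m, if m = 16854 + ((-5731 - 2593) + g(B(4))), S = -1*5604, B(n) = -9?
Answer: 272119/93 ≈ 2926.0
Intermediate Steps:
C = 1/93 ≈ 0.010753
g(Q) = 1/93
S = -5604
m = 793291/93 (m = 16854 + ((-5731 - 2593) + 1/93) = 16854 + (-8324 + 1/93) = 16854 - 774131/93 = 793291/93 ≈ 8530.0)
S + m = -5604 + 793291/93 = 272119/93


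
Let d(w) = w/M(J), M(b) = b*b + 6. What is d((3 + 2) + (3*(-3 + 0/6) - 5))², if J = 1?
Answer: 81/49 ≈ 1.6531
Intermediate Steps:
M(b) = 6 + b² (M(b) = b² + 6 = 6 + b²)
d(w) = w/7 (d(w) = w/(6 + 1²) = w/(6 + 1) = w/7)
d((3 + 2) + (3*(-3 + 0/6) - 5))² = (((3 + 2) + (3*(-3 + 0/6) - 5))/7)² = ((5 + (3*(-3 + 0*(⅙)) - 5))/7)² = ((5 + (3*(-3 + 0) - 5))/7)² = ((5 + (3*(-3) - 5))/7)² = ((5 + (-9 - 5))/7)² = ((5 - 14)/7)² = ((⅐)*(-9))² = (-9/7)² = 81/49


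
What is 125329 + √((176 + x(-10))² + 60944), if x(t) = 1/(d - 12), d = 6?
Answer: 125329 + √3307009/6 ≈ 1.2563e+5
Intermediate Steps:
x(t) = -⅙ (x(t) = 1/(6 - 12) = 1/(-6) = -⅙)
125329 + √((176 + x(-10))² + 60944) = 125329 + √((176 - ⅙)² + 60944) = 125329 + √((1055/6)² + 60944) = 125329 + √(1113025/36 + 60944) = 125329 + √(3307009/36) = 125329 + √3307009/6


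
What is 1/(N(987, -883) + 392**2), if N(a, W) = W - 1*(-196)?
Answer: 1/152977 ≈ 6.5369e-6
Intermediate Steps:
N(a, W) = 196 + W (N(a, W) = W + 196 = 196 + W)
1/(N(987, -883) + 392**2) = 1/((196 - 883) + 392**2) = 1/(-687 + 153664) = 1/152977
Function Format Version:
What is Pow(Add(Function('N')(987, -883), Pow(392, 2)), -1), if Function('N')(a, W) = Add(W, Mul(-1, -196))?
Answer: Rational(1, 152977) ≈ 6.5369e-6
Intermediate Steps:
Function('N')(a, W) = Add(196, W) (Function('N')(a, W) = Add(W, 196) = Add(196, W))
Pow(Add(Function('N')(987, -883), Pow(392, 2)), -1) = Pow(Add(Add(196, -883), Pow(392, 2)), -1) = Pow(Add(-687, 153664), -1) = Pow(152977, -1) = Rational(1, 152977)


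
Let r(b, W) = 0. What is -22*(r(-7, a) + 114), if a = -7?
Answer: -2508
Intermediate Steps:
-22*(r(-7, a) + 114) = -22*(0 + 114) = -22*114 = -2508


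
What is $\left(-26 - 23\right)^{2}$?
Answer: $2401$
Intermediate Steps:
$\left(-26 - 23\right)^{2} = \left(-49\right)^{2} = 2401$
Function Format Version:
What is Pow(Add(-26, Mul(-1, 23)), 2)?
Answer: 2401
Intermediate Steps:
Pow(Add(-26, Mul(-1, 23)), 2) = Pow(Add(-26, -23), 2) = Pow(-49, 2) = 2401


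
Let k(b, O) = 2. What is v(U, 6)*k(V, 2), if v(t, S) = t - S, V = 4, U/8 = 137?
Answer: 2180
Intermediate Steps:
U = 1096 (U = 8*137 = 1096)
v(U, 6)*k(V, 2) = (1096 - 1*6)*2 = (1096 - 6)*2 = 1090*2 = 2180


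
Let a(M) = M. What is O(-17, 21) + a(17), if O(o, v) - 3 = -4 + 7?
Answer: 23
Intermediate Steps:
O(o, v) = 6 (O(o, v) = 3 + (-4 + 7) = 3 + 3 = 6)
O(-17, 21) + a(17) = 6 + 17 = 23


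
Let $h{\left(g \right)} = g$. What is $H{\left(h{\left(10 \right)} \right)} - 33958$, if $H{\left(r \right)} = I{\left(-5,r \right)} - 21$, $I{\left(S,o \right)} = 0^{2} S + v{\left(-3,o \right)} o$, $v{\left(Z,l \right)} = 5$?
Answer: $-33929$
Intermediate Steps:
$I{\left(S,o \right)} = 5 o$ ($I{\left(S,o \right)} = 0^{2} S + 5 o = 0 S + 5 o = 0 + 5 o = 5 o$)
$H{\left(r \right)} = -21 + 5 r$ ($H{\left(r \right)} = 5 r - 21 = -21 + 5 r$)
$H{\left(h{\left(10 \right)} \right)} - 33958 = \left(-21 + 5 \cdot 10\right) - 33958 = \left(-21 + 50\right) - 33958 = 29 - 33958 = -33929$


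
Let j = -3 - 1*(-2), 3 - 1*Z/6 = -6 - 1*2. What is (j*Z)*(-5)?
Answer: 330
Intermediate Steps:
Z = 66 (Z = 18 - 6*(-6 - 1*2) = 18 - 6*(-6 - 2) = 18 - 6*(-8) = 18 + 48 = 66)
j = -1 (j = -3 + 2 = -1)
(j*Z)*(-5) = -1*66*(-5) = -66*(-5) = 330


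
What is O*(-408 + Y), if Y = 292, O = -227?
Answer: 26332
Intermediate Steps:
O*(-408 + Y) = -227*(-408 + 292) = -227*(-116) = 26332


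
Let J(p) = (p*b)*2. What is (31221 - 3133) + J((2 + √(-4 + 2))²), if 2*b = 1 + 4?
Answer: 28098 + 20*I*√2 ≈ 28098.0 + 28.284*I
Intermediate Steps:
b = 5/2 (b = (1 + 4)/2 = (½)*5 = 5/2 ≈ 2.5000)
J(p) = 5*p (J(p) = (p*(5/2))*2 = (5*p/2)*2 = 5*p)
(31221 - 3133) + J((2 + √(-4 + 2))²) = (31221 - 3133) + 5*(2 + √(-4 + 2))² = 28088 + 5*(2 + √(-2))² = 28088 + 5*(2 + I*√2)²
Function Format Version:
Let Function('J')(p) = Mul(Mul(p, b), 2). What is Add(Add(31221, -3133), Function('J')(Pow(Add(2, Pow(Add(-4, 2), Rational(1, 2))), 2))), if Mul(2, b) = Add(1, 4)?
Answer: Add(28098, Mul(20, I, Pow(2, Rational(1, 2)))) ≈ Add(28098., Mul(28.284, I))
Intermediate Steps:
b = Rational(5, 2) (b = Mul(Rational(1, 2), Add(1, 4)) = Mul(Rational(1, 2), 5) = Rational(5, 2) ≈ 2.5000)
Function('J')(p) = Mul(5, p) (Function('J')(p) = Mul(Mul(p, Rational(5, 2)), 2) = Mul(Mul(Rational(5, 2), p), 2) = Mul(5, p))
Add(Add(31221, -3133), Function('J')(Pow(Add(2, Pow(Add(-4, 2), Rational(1, 2))), 2))) = Add(Add(31221, -3133), Mul(5, Pow(Add(2, Pow(Add(-4, 2), Rational(1, 2))), 2))) = Add(28088, Mul(5, Pow(Add(2, Pow(-2, Rational(1, 2))), 2))) = Add(28088, Mul(5, Pow(Add(2, Mul(I, Pow(2, Rational(1, 2)))), 2)))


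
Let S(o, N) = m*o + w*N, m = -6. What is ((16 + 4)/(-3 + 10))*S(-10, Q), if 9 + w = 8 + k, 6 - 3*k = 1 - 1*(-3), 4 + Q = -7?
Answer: 3820/21 ≈ 181.90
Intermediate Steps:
Q = -11 (Q = -4 - 7 = -11)
k = ⅔ (k = 2 - (1 - 1*(-3))/3 = 2 - (1 + 3)/3 = 2 - ⅓*4 = 2 - 4/3 = ⅔ ≈ 0.66667)
w = -⅓ (w = -9 + (8 + ⅔) = -9 + 26/3 = -⅓ ≈ -0.33333)
S(o, N) = -6*o - N/3
((16 + 4)/(-3 + 10))*S(-10, Q) = ((16 + 4)/(-3 + 10))*(-6*(-10) - ⅓*(-11)) = (20/7)*(60 + 11/3) = (20*(⅐))*(191/3) = (20/7)*(191/3) = 3820/21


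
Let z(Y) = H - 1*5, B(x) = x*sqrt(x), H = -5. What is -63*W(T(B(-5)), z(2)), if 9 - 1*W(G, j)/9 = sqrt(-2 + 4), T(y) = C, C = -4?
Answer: -5103 + 567*sqrt(2) ≈ -4301.1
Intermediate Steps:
B(x) = x**(3/2)
T(y) = -4
z(Y) = -10 (z(Y) = -5 - 1*5 = -5 - 5 = -10)
W(G, j) = 81 - 9*sqrt(2) (W(G, j) = 81 - 9*sqrt(-2 + 4) = 81 - 9*sqrt(2))
-63*W(T(B(-5)), z(2)) = -63*(81 - 9*sqrt(2)) = -5103 + 567*sqrt(2)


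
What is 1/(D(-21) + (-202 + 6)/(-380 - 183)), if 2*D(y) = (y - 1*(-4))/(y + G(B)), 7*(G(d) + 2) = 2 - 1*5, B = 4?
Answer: 184664/131285 ≈ 1.4066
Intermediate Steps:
G(d) = -17/7 (G(d) = -2 + (2 - 1*5)/7 = -2 + (2 - 5)/7 = -2 + (1/7)*(-3) = -2 - 3/7 = -17/7)
D(y) = (4 + y)/(2*(-17/7 + y)) (D(y) = ((y - 1*(-4))/(y - 17/7))/2 = ((y + 4)/(-17/7 + y))/2 = ((4 + y)/(-17/7 + y))/2 = (4 + y)/(2*(-17/7 + y)))
1/(D(-21) + (-202 + 6)/(-380 - 183)) = 1/(7*(4 - 21)/(2*(-17 + 7*(-21))) + (-202 + 6)/(-380 - 183)) = 1/((7/2)*(-17)/(-17 - 147) - 196/(-563)) = 1/((7/2)*(-17)/(-164) - 196*(-1/563)) = 1/((7/2)*(-1/164)*(-17) + 196/563) = 1/(119/328 + 196/563) = 1/(131285/184664) = 184664/131285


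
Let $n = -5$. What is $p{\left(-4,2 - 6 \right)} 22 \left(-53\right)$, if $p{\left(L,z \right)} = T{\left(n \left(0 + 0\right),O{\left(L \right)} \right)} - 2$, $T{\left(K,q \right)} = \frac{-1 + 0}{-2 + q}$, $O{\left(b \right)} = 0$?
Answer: $1749$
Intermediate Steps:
$T{\left(K,q \right)} = - \frac{1}{-2 + q}$
$p{\left(L,z \right)} = - \frac{3}{2}$ ($p{\left(L,z \right)} = - \frac{1}{-2 + 0} - 2 = - \frac{1}{-2} - 2 = \left(-1\right) \left(- \frac{1}{2}\right) - 2 = \frac{1}{2} - 2 = - \frac{3}{2}$)
$p{\left(-4,2 - 6 \right)} 22 \left(-53\right) = \left(- \frac{3}{2}\right) 22 \left(-53\right) = \left(-33\right) \left(-53\right) = 1749$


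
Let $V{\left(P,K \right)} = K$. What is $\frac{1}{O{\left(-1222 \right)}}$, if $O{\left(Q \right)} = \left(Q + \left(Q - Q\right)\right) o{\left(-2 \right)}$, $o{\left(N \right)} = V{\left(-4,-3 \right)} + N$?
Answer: $\frac{1}{6110} \approx 0.00016367$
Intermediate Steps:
$o{\left(N \right)} = -3 + N$
$O{\left(Q \right)} = - 5 Q$ ($O{\left(Q \right)} = \left(Q + \left(Q - Q\right)\right) \left(-3 - 2\right) = \left(Q + 0\right) \left(-5\right) = Q \left(-5\right) = - 5 Q$)
$\frac{1}{O{\left(-1222 \right)}} = \frac{1}{\left(-5\right) \left(-1222\right)} = \frac{1}{6110}$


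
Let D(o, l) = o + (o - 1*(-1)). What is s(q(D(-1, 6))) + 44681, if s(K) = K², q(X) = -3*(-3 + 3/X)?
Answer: 45005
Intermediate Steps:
D(o, l) = 1 + 2*o (D(o, l) = o + (o + 1) = o + (1 + o) = 1 + 2*o)
q(X) = 9 - 9/X
s(q(D(-1, 6))) + 44681 = (9 - 9/(1 + 2*(-1)))² + 44681 = (9 - 9/(1 - 2))² + 44681 = (9 - 9/(-1))² + 44681 = (9 - 9*(-1))² + 44681 = (9 + 9)² + 44681 = 18² + 44681 = 324 + 44681 = 45005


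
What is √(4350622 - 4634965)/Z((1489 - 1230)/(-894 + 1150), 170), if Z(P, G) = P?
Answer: 256*I*√284343/259 ≈ 527.06*I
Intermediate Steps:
√(4350622 - 4634965)/Z((1489 - 1230)/(-894 + 1150), 170) = √(4350622 - 4634965)/(((1489 - 1230)/(-894 + 1150))) = √(-284343)/((259/256)) = (I*√284343)/((259*(1/256))) = (I*√284343)/(259/256) = (I*√284343)*(256/259) = 256*I*√284343/259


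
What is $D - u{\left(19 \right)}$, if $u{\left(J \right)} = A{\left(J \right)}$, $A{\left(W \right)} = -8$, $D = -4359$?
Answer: $-4351$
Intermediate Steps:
$u{\left(J \right)} = -8$
$D - u{\left(19 \right)} = -4359 - -8 = -4359 + 8 = -4351$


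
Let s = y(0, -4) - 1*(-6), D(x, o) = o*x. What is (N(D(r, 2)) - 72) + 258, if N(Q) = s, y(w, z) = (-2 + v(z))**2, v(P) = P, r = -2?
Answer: 228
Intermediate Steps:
y(w, z) = (-2 + z)**2
s = 42 (s = (-2 - 4)**2 - 1*(-6) = (-6)**2 + 6 = 36 + 6 = 42)
N(Q) = 42
(N(D(r, 2)) - 72) + 258 = (42 - 72) + 258 = -30 + 258 = 228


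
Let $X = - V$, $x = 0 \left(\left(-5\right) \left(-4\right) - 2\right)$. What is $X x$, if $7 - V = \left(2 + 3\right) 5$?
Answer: $0$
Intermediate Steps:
$x = 0$ ($x = 0 \left(20 - 2\right) = 0 \cdot 18 = 0$)
$V = -18$ ($V = 7 - \left(2 + 3\right) 5 = 7 - 5 \cdot 5 = 7 - 25 = -18$)
$X = 18$ ($X = \left(-1\right) \left(-18\right) = 18$)
$X x = 18 \cdot 0 = 0$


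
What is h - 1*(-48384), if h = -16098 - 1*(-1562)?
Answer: 33848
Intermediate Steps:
h = -14536 (h = -16098 + 1562 = -14536)
h - 1*(-48384) = -14536 - 1*(-48384) = -14536 + 48384 = 33848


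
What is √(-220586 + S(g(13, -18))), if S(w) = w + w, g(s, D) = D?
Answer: I*√220622 ≈ 469.7*I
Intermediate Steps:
S(w) = 2*w
√(-220586 + S(g(13, -18))) = √(-220586 + 2*(-18)) = √(-220586 - 36) = √(-220622) = I*√220622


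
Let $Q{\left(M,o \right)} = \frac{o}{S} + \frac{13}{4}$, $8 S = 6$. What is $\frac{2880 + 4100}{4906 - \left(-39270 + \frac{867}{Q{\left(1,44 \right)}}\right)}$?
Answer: $\frac{1296535}{8203091} \approx 0.15805$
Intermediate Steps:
$S = \frac{3}{4}$ ($S = \frac{1}{8} \cdot 6 = \frac{3}{4} \approx 0.75$)
$Q{\left(M,o \right)} = \frac{13}{4} + \frac{4 o}{3}$ ($Q{\left(M,o \right)} = \frac{o}{\frac{3}{4}} + \frac{13}{4} = o \frac{4}{3} + 13 \cdot \frac{1}{4} = \frac{4 o}{3} + \frac{13}{4} = \frac{13}{4} + \frac{4 o}{3}$)
$\frac{2880 + 4100}{4906 - \left(-39270 + \frac{867}{Q{\left(1,44 \right)}}\right)} = \frac{2880 + 4100}{4906 - \left(-39270 + \frac{867}{\frac{13}{4} + \frac{4}{3} \cdot 44}\right)} = \frac{6980}{4906 - \left(-39270 + \frac{867}{\frac{13}{4} + \frac{176}{3}}\right)} = \frac{6980}{4906 - \left(-39270 + \frac{867}{\frac{743}{12}}\right)} = \frac{6980}{4906 + \left(\left(-867\right) \frac{12}{743} + 39270\right)} = \frac{6980}{4906 + \left(- \frac{10404}{743} + 39270\right)} = \frac{6980}{4906 + \frac{29167206}{743}} = \frac{6980}{\frac{32812364}{743}} = 6980 \cdot \frac{743}{32812364} = \frac{1296535}{8203091}$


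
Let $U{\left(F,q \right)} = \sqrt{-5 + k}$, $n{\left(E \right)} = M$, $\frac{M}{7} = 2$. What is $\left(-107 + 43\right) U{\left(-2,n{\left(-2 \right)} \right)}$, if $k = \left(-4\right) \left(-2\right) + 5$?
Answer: $- 128 \sqrt{2} \approx -181.02$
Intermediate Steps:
$M = 14$ ($M = 7 \cdot 2 = 14$)
$n{\left(E \right)} = 14$
$k = 13$ ($k = 8 + 5 = 13$)
$U{\left(F,q \right)} = 2 \sqrt{2}$ ($U{\left(F,q \right)} = \sqrt{-5 + 13} = \sqrt{8} = 2 \sqrt{2}$)
$\left(-107 + 43\right) U{\left(-2,n{\left(-2 \right)} \right)} = \left(-107 + 43\right) 2 \sqrt{2} = - 64 \cdot 2 \sqrt{2} = - 128 \sqrt{2}$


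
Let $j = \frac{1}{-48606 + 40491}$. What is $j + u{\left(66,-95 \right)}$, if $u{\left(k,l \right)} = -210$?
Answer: $- \frac{1704151}{8115} \approx -210.0$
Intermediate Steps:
$j = - \frac{1}{8115}$ ($j = \frac{1}{-8115} = - \frac{1}{8115} \approx -0.00012323$)
$j + u{\left(66,-95 \right)} = - \frac{1}{8115} - 210 = - \frac{1704151}{8115}$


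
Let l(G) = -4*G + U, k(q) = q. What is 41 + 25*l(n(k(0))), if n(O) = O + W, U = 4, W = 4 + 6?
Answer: -859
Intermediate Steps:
W = 10
n(O) = 10 + O (n(O) = O + 10 = 10 + O)
l(G) = 4 - 4*G (l(G) = -4*G + 4 = 4 - 4*G)
41 + 25*l(n(k(0))) = 41 + 25*(4 - 4*(10 + 0)) = 41 + 25*(4 - 4*10) = 41 + 25*(4 - 40) = 41 + 25*(-36) = 41 - 900 = -859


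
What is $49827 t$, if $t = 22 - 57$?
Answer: $-1743945$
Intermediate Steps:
$t = -35$ ($t = 22 - 57 = -35$)
$49827 t = 49827 \left(-35\right) = -1743945$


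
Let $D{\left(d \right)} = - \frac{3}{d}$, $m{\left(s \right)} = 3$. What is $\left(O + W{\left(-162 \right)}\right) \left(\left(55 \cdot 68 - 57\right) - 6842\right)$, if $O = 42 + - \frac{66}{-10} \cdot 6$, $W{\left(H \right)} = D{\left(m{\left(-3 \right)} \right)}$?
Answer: $- \frac{1273077}{5} \approx -2.5462 \cdot 10^{5}$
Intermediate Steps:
$W{\left(H \right)} = -1$ ($W{\left(H \right)} = - \frac{3}{3} = \left(-3\right) \frac{1}{3} = -1$)
$O = \frac{408}{5}$ ($O = 42 + \left(-66\right) \left(- \frac{1}{10}\right) 6 = 42 + \frac{33}{5} \cdot 6 = 42 + \frac{198}{5} = \frac{408}{5} \approx 81.6$)
$\left(O + W{\left(-162 \right)}\right) \left(\left(55 \cdot 68 - 57\right) - 6842\right) = \left(\frac{408}{5} - 1\right) \left(\left(55 \cdot 68 - 57\right) - 6842\right) = \frac{403 \left(\left(3740 - 57\right) - 6842\right)}{5} = \frac{403 \left(3683 - 6842\right)}{5} = \frac{403}{5} \left(-3159\right) = - \frac{1273077}{5}$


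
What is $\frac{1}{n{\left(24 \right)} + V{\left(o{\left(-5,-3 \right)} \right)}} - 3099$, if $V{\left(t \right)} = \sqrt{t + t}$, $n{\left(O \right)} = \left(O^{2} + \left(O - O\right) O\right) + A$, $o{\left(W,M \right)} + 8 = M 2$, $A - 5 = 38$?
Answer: $\frac{2 \left(- 3099 \sqrt{7} + 959140 i\right)}{- 619 i + 2 \sqrt{7}} \approx -3099.0 - 1.3806 \cdot 10^{-5} i$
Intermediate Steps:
$A = 43$ ($A = 5 + 38 = 43$)
$o{\left(W,M \right)} = -8 + 2 M$ ($o{\left(W,M \right)} = -8 + M 2 = -8 + 2 M$)
$n{\left(O \right)} = 43 + O^{2}$ ($n{\left(O \right)} = \left(O^{2} + \left(O - O\right) O\right) + 43 = \left(O^{2} + 0 O\right) + 43 = \left(O^{2} + 0\right) + 43 = O^{2} + 43 = 43 + O^{2}$)
$V{\left(t \right)} = \sqrt{2} \sqrt{t}$ ($V{\left(t \right)} = \sqrt{2 t} = \sqrt{2} \sqrt{t}$)
$\frac{1}{n{\left(24 \right)} + V{\left(o{\left(-5,-3 \right)} \right)}} - 3099 = \frac{1}{\left(43 + 24^{2}\right) + \sqrt{2} \sqrt{-8 + 2 \left(-3\right)}} - 3099 = \frac{1}{\left(43 + 576\right) + \sqrt{2} \sqrt{-8 - 6}} - 3099 = \frac{1}{619 + \sqrt{2} \sqrt{-14}} - 3099 = \frac{1}{619 + \sqrt{2} i \sqrt{14}} - 3099 = \frac{1}{619 + 2 i \sqrt{7}} - 3099 = -3099 + \frac{1}{619 + 2 i \sqrt{7}}$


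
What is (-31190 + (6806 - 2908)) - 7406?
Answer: -34698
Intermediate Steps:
(-31190 + (6806 - 2908)) - 7406 = (-31190 + 3898) - 7406 = -27292 - 7406 = -34698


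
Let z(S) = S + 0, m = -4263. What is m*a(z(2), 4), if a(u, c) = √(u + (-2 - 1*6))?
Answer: -4263*I*√6 ≈ -10442.0*I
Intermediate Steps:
z(S) = S
a(u, c) = √(-8 + u) (a(u, c) = √(u + (-2 - 6)) = √(u - 8) = √(-8 + u))
m*a(z(2), 4) = -4263*√(-8 + 2) = -4263*I*√6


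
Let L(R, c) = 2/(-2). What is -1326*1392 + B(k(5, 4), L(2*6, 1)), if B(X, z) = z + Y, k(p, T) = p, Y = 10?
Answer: -1845783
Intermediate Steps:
L(R, c) = -1 (L(R, c) = 2*(-½) = -1)
B(X, z) = 10 + z (B(X, z) = z + 10 = 10 + z)
-1326*1392 + B(k(5, 4), L(2*6, 1)) = -1326*1392 + (10 - 1) = -1845792 + 9 = -1845783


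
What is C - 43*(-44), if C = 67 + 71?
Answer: 2030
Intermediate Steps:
C = 138
C - 43*(-44) = 138 - 43*(-44) = 138 + 1892 = 2030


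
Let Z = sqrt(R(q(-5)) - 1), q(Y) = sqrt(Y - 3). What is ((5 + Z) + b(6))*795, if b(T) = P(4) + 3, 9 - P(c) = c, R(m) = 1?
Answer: 10335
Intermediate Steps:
q(Y) = sqrt(-3 + Y)
P(c) = 9 - c
b(T) = 8 (b(T) = (9 - 1*4) + 3 = (9 - 4) + 3 = 5 + 3 = 8)
Z = 0 (Z = sqrt(1 - 1) = sqrt(0) = 0)
((5 + Z) + b(6))*795 = ((5 + 0) + 8)*795 = (5 + 8)*795 = 13*795 = 10335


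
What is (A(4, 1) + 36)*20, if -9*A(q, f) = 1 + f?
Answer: 6440/9 ≈ 715.56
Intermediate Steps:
A(q, f) = -⅑ - f/9 (A(q, f) = -(1 + f)/9 = -⅑ - f/9)
(A(4, 1) + 36)*20 = ((-⅑ - ⅑*1) + 36)*20 = ((-⅑ - ⅑) + 36)*20 = (-2/9 + 36)*20 = (322/9)*20 = 6440/9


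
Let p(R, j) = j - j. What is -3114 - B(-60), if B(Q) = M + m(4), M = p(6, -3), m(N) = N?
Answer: -3118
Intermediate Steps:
p(R, j) = 0
M = 0
B(Q) = 4 (B(Q) = 0 + 4 = 4)
-3114 - B(-60) = -3114 - 1*4 = -3114 - 4 = -3118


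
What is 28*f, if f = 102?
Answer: 2856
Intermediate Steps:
28*f = 28*102 = 2856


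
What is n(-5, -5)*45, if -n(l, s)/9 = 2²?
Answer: -1620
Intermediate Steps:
n(l, s) = -36 (n(l, s) = -9*2² = -9*4 = -36)
n(-5, -5)*45 = -36*45 = -1620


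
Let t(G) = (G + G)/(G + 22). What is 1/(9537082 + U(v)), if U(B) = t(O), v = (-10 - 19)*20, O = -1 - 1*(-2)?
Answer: 23/219352888 ≈ 1.0485e-7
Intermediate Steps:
O = 1 (O = -1 + 2 = 1)
v = -580 (v = -29*20 = -580)
t(G) = 2*G/(22 + G) (t(G) = (2*G)/(22 + G) = 2*G/(22 + G))
U(B) = 2/23 (U(B) = 2*1/(22 + 1) = 2*1/23 = 2*1*(1/23) = 2/23)
1/(9537082 + U(v)) = 1/(9537082 + 2/23) = 1/(219352888/23) = 23/219352888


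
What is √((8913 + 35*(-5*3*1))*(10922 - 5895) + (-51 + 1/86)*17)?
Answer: √311856845626/86 ≈ 6493.5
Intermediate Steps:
√((8913 + 35*(-5*3*1))*(10922 - 5895) + (-51 + 1/86)*17) = √((8913 + 35*(-15*1))*5027 + (-51 + 1/86)*17) = √((8913 + 35*(-15))*5027 - 4385/86*17) = √((8913 - 525)*5027 - 74545/86) = √(8388*5027 - 74545/86) = √(42166476 - 74545/86) = √(3626242391/86) = √311856845626/86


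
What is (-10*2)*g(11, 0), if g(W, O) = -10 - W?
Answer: 420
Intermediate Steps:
(-10*2)*g(11, 0) = (-10*2)*(-10 - 1*11) = -20*(-10 - 11) = -20*(-21) = 420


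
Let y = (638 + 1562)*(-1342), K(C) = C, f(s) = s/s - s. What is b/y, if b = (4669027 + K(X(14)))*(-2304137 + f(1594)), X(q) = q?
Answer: 1076554790493/295240 ≈ 3.6464e+6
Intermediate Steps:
f(s) = 1 - s
b = -10765547904930 (b = (4669027 + 14)*(-2304137 + (1 - 1*1594)) = 4669041*(-2304137 + (1 - 1594)) = 4669041*(-2304137 - 1593) = 4669041*(-2305730) = -10765547904930)
y = -2952400 (y = 2200*(-1342) = -2952400)
b/y = -10765547904930/(-2952400) = -10765547904930*(-1/2952400) = 1076554790493/295240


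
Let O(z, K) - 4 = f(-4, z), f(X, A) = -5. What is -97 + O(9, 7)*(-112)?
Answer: 15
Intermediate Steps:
O(z, K) = -1 (O(z, K) = 4 - 5 = -1)
-97 + O(9, 7)*(-112) = -97 - 1*(-112) = -97 + 112 = 15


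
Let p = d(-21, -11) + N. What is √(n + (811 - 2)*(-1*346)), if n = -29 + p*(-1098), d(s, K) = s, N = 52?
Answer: I*√313981 ≈ 560.34*I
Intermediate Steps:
p = 31 (p = -21 + 52 = 31)
n = -34067 (n = -29 + 31*(-1098) = -29 - 34038 = -34067)
√(n + (811 - 2)*(-1*346)) = √(-34067 + (811 - 2)*(-1*346)) = √(-34067 + 809*(-346)) = √(-34067 - 279914) = √(-313981) = I*√313981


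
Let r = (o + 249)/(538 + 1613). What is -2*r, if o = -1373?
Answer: 2248/2151 ≈ 1.0451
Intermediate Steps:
r = -1124/2151 (r = (-1373 + 249)/(538 + 1613) = -1124/2151 ≈ -0.52255)
-2*r = -2*(-1124/2151) = 2248/2151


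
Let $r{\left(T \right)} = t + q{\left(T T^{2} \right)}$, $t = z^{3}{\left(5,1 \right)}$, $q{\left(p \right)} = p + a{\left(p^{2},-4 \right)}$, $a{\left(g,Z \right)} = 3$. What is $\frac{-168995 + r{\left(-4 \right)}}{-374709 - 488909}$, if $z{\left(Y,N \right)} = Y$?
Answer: $\frac{24133}{123374} \approx 0.19561$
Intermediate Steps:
$q{\left(p \right)} = 3 + p$ ($q{\left(p \right)} = p + 3 = 3 + p$)
$t = 125$ ($t = 5^{3} = 125$)
$r{\left(T \right)} = 128 + T^{3}$ ($r{\left(T \right)} = 125 + \left(3 + T T^{2}\right) = 125 + \left(3 + T^{3}\right) = 128 + T^{3}$)
$\frac{-168995 + r{\left(-4 \right)}}{-374709 - 488909} = \frac{-168995 + \left(128 + \left(-4\right)^{3}\right)}{-374709 - 488909} = \frac{-168995 + \left(128 - 64\right)}{-863618} = \left(-168995 + 64\right) \left(- \frac{1}{863618}\right) = \left(-168931\right) \left(- \frac{1}{863618}\right) = \frac{24133}{123374}$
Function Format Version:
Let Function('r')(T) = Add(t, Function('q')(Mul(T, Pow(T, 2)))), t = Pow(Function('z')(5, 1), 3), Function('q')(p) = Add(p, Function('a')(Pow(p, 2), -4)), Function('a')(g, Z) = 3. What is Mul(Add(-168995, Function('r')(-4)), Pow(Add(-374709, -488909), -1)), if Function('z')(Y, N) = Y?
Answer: Rational(24133, 123374) ≈ 0.19561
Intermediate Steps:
Function('q')(p) = Add(3, p) (Function('q')(p) = Add(p, 3) = Add(3, p))
t = 125 (t = Pow(5, 3) = 125)
Function('r')(T) = Add(128, Pow(T, 3)) (Function('r')(T) = Add(125, Add(3, Mul(T, Pow(T, 2)))) = Add(125, Add(3, Pow(T, 3))) = Add(128, Pow(T, 3)))
Mul(Add(-168995, Function('r')(-4)), Pow(Add(-374709, -488909), -1)) = Mul(Add(-168995, Add(128, Pow(-4, 3))), Pow(Add(-374709, -488909), -1)) = Mul(Add(-168995, Add(128, -64)), Pow(-863618, -1)) = Mul(Add(-168995, 64), Rational(-1, 863618)) = Mul(-168931, Rational(-1, 863618)) = Rational(24133, 123374)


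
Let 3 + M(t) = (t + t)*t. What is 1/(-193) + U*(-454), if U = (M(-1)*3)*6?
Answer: 1577195/193 ≈ 8172.0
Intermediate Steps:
M(t) = -3 + 2*t² (M(t) = -3 + (t + t)*t = -3 + (2*t)*t = -3 + 2*t²)
U = -18 (U = ((-3 + 2*(-1)²)*3)*6 = ((-3 + 2*1)*3)*6 = ((-3 + 2)*3)*6 = -1*3*6 = -3*6 = -18)
1/(-193) + U*(-454) = 1/(-193) - 18*(-454) = -1/193 + 8172 = 1577195/193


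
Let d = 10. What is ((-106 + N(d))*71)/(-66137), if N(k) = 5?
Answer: 7171/66137 ≈ 0.10843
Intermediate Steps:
((-106 + N(d))*71)/(-66137) = ((-106 + 5)*71)/(-66137) = -101*71*(-1/66137) = -7171*(-1/66137) = 7171/66137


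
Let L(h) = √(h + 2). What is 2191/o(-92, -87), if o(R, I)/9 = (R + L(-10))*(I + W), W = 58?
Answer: 50393/552798 + 2191*I*√2/1105596 ≈ 0.09116 + 0.0028026*I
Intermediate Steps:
L(h) = √(2 + h)
o(R, I) = 9*(58 + I)*(R + 2*I*√2) (o(R, I) = 9*((R + √(2 - 10))*(I + 58)) = 9*((R + √(-8))*(58 + I)) = 9*((R + 2*I*√2)*(58 + I)) = 9*((58 + I)*(R + 2*I*√2)) = 9*(58 + I)*(R + 2*I*√2))
2191/o(-92, -87) = 2191/(522*(-92) + 9*(-87)*(-92) + 1044*I*√2 + 18*I*(-87)*√2) = 2191/(-48024 + 72036 + 1044*I*√2 - 1566*I*√2) = 2191/(24012 - 522*I*√2)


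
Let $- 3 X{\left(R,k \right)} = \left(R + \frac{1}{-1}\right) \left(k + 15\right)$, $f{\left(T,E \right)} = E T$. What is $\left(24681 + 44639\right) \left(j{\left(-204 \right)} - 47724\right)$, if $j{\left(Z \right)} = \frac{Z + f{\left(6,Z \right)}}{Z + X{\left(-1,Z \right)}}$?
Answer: $- \frac{36387204848}{11} \approx -3.3079 \cdot 10^{9}$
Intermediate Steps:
$X{\left(R,k \right)} = - \frac{\left(-1 + R\right) \left(15 + k\right)}{3}$ ($X{\left(R,k \right)} = - \frac{\left(R + \frac{1}{-1}\right) \left(k + 15\right)}{3} = - \frac{\left(R - 1\right) \left(15 + k\right)}{3} = - \frac{\left(-1 + R\right) \left(15 + k\right)}{3}$)
$j{\left(Z \right)} = \frac{7 Z}{10 + \frac{5 Z}{3}}$ ($j{\left(Z \right)} = \frac{Z + Z 6}{Z + \left(5 - -5 + \frac{Z}{3} - - \frac{Z}{3}\right)} = \frac{Z + 6 Z}{Z + \left(5 + 5 + \frac{Z}{3} + \frac{Z}{3}\right)} = \frac{7 Z}{Z + \left(10 + \frac{2 Z}{3}\right)} = \frac{7 Z}{10 + \frac{5 Z}{3}}$)
$\left(24681 + 44639\right) \left(j{\left(-204 \right)} - 47724\right) = \left(24681 + 44639\right) \left(\frac{21}{5} \left(-204\right) \frac{1}{6 - 204} - 47724\right) = 69320 \left(\frac{21}{5} \left(-204\right) \frac{1}{-198} - 47724\right) = 69320 \left(\frac{21}{5} \left(-204\right) \left(- \frac{1}{198}\right) - 47724\right) = 69320 \left(\frac{238}{55} - 47724\right) = 69320 \left(- \frac{2624582}{55}\right) = - \frac{36387204848}{11}$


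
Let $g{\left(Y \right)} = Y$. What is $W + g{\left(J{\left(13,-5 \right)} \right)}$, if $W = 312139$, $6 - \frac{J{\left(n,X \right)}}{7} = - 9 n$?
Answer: $313000$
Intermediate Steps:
$J{\left(n,X \right)} = 42 + 63 n$ ($J{\left(n,X \right)} = 42 - 7 \left(- 9 n\right) = 42 + 63 n$)
$W + g{\left(J{\left(13,-5 \right)} \right)} = 312139 + \left(42 + 63 \cdot 13\right) = 312139 + \left(42 + 819\right) = 312139 + 861 = 313000$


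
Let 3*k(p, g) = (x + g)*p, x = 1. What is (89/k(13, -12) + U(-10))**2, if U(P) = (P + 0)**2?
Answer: 196925089/20449 ≈ 9630.1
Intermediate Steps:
U(P) = P**2
k(p, g) = p*(1 + g)/3 (k(p, g) = ((1 + g)*p)/3 = (p*(1 + g))/3 = p*(1 + g)/3)
(89/k(13, -12) + U(-10))**2 = (89/(((1/3)*13*(1 - 12))) + (-10)**2)**2 = (89/(((1/3)*13*(-11))) + 100)**2 = (89/(-143/3) + 100)**2 = (89*(-3/143) + 100)**2 = (-267/143 + 100)**2 = (14033/143)**2 = 196925089/20449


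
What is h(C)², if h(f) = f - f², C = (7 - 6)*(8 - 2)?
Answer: 900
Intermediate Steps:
C = 6 (C = 1*6 = 6)
h(C)² = (6*(1 - 1*6))² = (6*(1 - 6))² = (6*(-5))² = (-30)² = 900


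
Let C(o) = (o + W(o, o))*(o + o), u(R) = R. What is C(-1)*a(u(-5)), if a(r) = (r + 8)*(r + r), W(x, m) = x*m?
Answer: 0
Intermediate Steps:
W(x, m) = m*x
a(r) = 2*r*(8 + r) (a(r) = (8 + r)*(2*r) = 2*r*(8 + r))
C(o) = 2*o*(o + o²) (C(o) = (o + o*o)*(o + o) = (o + o²)*(2*o) = 2*o*(o + o²))
C(-1)*a(u(-5)) = (2*(-1)²*(1 - 1))*(2*(-5)*(8 - 5)) = (2*1*0)*(2*(-5)*3) = 0*(-30) = 0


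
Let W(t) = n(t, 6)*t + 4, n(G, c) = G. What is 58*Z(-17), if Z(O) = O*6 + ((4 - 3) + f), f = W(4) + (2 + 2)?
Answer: -4466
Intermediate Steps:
W(t) = 4 + t² (W(t) = t*t + 4 = t² + 4 = 4 + t²)
f = 24 (f = (4 + 4²) + (2 + 2) = (4 + 16) + 4 = 20 + 4 = 24)
Z(O) = 25 + 6*O (Z(O) = O*6 + ((4 - 3) + 24) = 6*O + (1 + 24) = 6*O + 25 = 25 + 6*O)
58*Z(-17) = 58*(25 + 6*(-17)) = 58*(25 - 102) = 58*(-77) = -4466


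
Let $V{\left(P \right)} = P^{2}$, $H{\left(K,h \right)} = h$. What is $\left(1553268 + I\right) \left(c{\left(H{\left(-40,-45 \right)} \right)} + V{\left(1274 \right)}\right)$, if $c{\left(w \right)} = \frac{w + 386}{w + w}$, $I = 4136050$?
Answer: $\frac{415537827568841}{45} \approx 9.2342 \cdot 10^{12}$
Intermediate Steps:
$c{\left(w \right)} = \frac{386 + w}{2 w}$
$\left(1553268 + I\right) \left(c{\left(H{\left(-40,-45 \right)} \right)} + V{\left(1274 \right)}\right) = \left(1553268 + 4136050\right) \left(\frac{386 - 45}{2 \left(-45\right)} + 1274^{2}\right) = 5689318 \left(\frac{1}{2} \left(- \frac{1}{45}\right) 341 + 1623076\right) = 5689318 \left(- \frac{341}{90} + 1623076\right) = 5689318 \cdot \frac{146076499}{90} = \frac{415537827568841}{45}$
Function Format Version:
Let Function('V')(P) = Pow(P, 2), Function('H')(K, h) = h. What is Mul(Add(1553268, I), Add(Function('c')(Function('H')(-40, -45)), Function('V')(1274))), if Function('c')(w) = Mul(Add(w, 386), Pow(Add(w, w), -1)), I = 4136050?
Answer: Rational(415537827568841, 45) ≈ 9.2342e+12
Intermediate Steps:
Function('c')(w) = Mul(Rational(1, 2), Pow(w, -1), Add(386, w)) (Function('c')(w) = Mul(Add(386, w), Pow(Mul(2, w), -1)) = Mul(Add(386, w), Mul(Rational(1, 2), Pow(w, -1))) = Mul(Rational(1, 2), Pow(w, -1), Add(386, w)))
Mul(Add(1553268, I), Add(Function('c')(Function('H')(-40, -45)), Function('V')(1274))) = Mul(Add(1553268, 4136050), Add(Mul(Rational(1, 2), Pow(-45, -1), Add(386, -45)), Pow(1274, 2))) = Mul(5689318, Add(Mul(Rational(1, 2), Rational(-1, 45), 341), 1623076)) = Mul(5689318, Add(Rational(-341, 90), 1623076)) = Mul(5689318, Rational(146076499, 90)) = Rational(415537827568841, 45)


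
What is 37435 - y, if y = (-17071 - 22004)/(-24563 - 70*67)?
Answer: 365015660/9751 ≈ 37434.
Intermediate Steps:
y = 13025/9751 (y = -39075/(-24563 - 4690) = -39075/(-29253) = -39075*(-1/29253) = 13025/9751 ≈ 1.3358)
37435 - y = 37435 - 1*13025/9751 = 37435 - 13025/9751 = 365015660/9751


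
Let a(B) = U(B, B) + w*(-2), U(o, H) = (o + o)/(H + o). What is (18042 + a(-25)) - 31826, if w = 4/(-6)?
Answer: -41345/3 ≈ -13782.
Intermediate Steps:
w = -⅔ (w = 4*(-⅙) = -⅔ ≈ -0.66667)
U(o, H) = 2*o/(H + o) (U(o, H) = (2*o)/(H + o) = 2*o/(H + o))
a(B) = 7/3 (a(B) = 2*B/(B + B) - ⅔*(-2) = 2*B/((2*B)) + 4/3 = 2*B*(1/(2*B)) + 4/3 = 1 + 4/3 = 7/3)
(18042 + a(-25)) - 31826 = (18042 + 7/3) - 31826 = 54133/3 - 31826 = -41345/3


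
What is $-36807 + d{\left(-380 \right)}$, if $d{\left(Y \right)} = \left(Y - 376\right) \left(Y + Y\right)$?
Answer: $537753$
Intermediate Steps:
$d{\left(Y \right)} = 2 Y \left(-376 + Y\right)$ ($d{\left(Y \right)} = \left(-376 + Y\right) 2 Y = 2 Y \left(-376 + Y\right)$)
$-36807 + d{\left(-380 \right)} = -36807 + 2 \left(-380\right) \left(-376 - 380\right) = -36807 + 2 \left(-380\right) \left(-756\right) = -36807 + 574560 = 537753$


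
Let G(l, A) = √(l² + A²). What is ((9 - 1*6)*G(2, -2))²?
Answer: 72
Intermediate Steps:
G(l, A) = √(A² + l²)
((9 - 1*6)*G(2, -2))² = ((9 - 1*6)*√((-2)² + 2²))² = ((9 - 6)*√(4 + 4))² = (3*√8)² = (3*(2*√2))² = (6*√2)² = 72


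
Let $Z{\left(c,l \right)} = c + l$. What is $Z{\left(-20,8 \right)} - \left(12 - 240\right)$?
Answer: $216$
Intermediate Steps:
$Z{\left(-20,8 \right)} - \left(12 - 240\right) = \left(-20 + 8\right) - \left(12 - 240\right) = -12 - \left(12 - 240\right) = -12 - -228 = -12 + 228 = 216$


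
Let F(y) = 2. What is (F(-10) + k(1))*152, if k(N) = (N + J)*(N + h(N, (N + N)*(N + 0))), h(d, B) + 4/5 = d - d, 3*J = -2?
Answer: 4712/15 ≈ 314.13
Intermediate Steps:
J = -⅔ (J = (⅓)*(-2) = -⅔ ≈ -0.66667)
h(d, B) = -⅘ (h(d, B) = -⅘ + (d - d) = -⅘ + 0 = -⅘)
k(N) = (-⅘ + N)*(-⅔ + N) (k(N) = (N - ⅔)*(N - ⅘) = (-⅔ + N)*(-⅘ + N) = (-⅘ + N)*(-⅔ + N))
(F(-10) + k(1))*152 = (2 + (8/15 + 1² - 22/15*1))*152 = (2 + (8/15 + 1 - 22/15))*152 = (2 + 1/15)*152 = (31/15)*152 = 4712/15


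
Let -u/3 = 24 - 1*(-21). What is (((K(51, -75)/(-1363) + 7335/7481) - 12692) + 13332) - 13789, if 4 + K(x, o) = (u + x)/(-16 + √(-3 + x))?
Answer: -1742846997538/132555839 - 21*√3/17719 ≈ -13148.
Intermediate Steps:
u = -135 (u = -3*(24 - 1*(-21)) = -3*(24 + 21) = -3*45 = -135)
K(x, o) = -4 + (-135 + x)/(-16 + √(-3 + x))
(((K(51, -75)/(-1363) + 7335/7481) - 12692) + 13332) - 13789 = (((((-71 + 51 - 4*√(-3 + 51))/(-16 + √(-3 + 51)))/(-1363) + 7335/7481) - 12692) + 13332) - 13789 = (((((-71 + 51 - 16*√3)/(-16 + √48))*(-1/1363) + 7335*(1/7481)) - 12692) + 13332) - 13789 = (((((-71 + 51 - 16*√3)/(-16 + 4*√3))*(-1/1363) + 7335/7481) - 12692) + 13332) - 13789 = (((((-20 - 16*√3)/(-16 + 4*√3))*(-1/1363) + 7335/7481) - 12692) + 13332) - 13789 = (((-(-20 - 16*√3)/(1363*(-16 + 4*√3)) + 7335/7481) - 12692) + 13332) - 13789 = (((7335/7481 - (-20 - 16*√3)/(1363*(-16 + 4*√3))) - 12692) + 13332) - 13789 = ((-94941517/7481 - (-20 - 16*√3)/(1363*(-16 + 4*√3))) + 13332) - 13789 = (4795175/7481 - (-20 - 16*√3)/(1363*(-16 + 4*√3))) - 13789 = -98360334/7481 - (-20 - 16*√3)/(1363*(-16 + 4*√3))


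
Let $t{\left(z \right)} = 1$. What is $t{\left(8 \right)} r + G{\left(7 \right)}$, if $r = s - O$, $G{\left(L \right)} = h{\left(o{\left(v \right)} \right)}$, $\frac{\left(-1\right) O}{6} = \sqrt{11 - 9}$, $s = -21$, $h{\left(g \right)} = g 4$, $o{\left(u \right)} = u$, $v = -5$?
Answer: $-41 + 6 \sqrt{2} \approx -32.515$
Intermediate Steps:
$h{\left(g \right)} = 4 g$
$O = - 6 \sqrt{2}$ ($O = - 6 \sqrt{11 - 9} = - 6 \sqrt{2} \approx -8.4853$)
$G{\left(L \right)} = -20$ ($G{\left(L \right)} = 4 \left(-5\right) = -20$)
$r = -21 + 6 \sqrt{2}$ ($r = -21 - - 6 \sqrt{2} = -21 + 6 \sqrt{2} \approx -12.515$)
$t{\left(8 \right)} r + G{\left(7 \right)} = 1 \left(-21 + 6 \sqrt{2}\right) - 20 = \left(-21 + 6 \sqrt{2}\right) - 20 = -41 + 6 \sqrt{2}$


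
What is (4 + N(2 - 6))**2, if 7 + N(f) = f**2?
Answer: 169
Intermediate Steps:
N(f) = -7 + f**2
(4 + N(2 - 6))**2 = (4 + (-7 + (2 - 6)**2))**2 = (4 + (-7 + (-4)**2))**2 = (4 + (-7 + 16))**2 = (4 + 9)**2 = 13**2 = 169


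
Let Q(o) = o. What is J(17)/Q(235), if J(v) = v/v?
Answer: 1/235 ≈ 0.0042553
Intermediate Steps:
J(v) = 1
J(17)/Q(235) = 1/235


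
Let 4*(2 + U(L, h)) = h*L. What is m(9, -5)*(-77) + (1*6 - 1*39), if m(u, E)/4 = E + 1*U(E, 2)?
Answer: 2893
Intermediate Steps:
U(L, h) = -2 + L*h/4 (U(L, h) = -2 + (h*L)/4 = -2 + (L*h)/4 = -2 + L*h/4)
m(u, E) = -8 + 6*E (m(u, E) = 4*(E + 1*(-2 + (1/4)*E*2)) = 4*(E + 1*(-2 + E/2)) = 4*(E + (-2 + E/2)) = 4*(-2 + 3*E/2) = -8 + 6*E)
m(9, -5)*(-77) + (1*6 - 1*39) = (-8 + 6*(-5))*(-77) + (1*6 - 1*39) = (-8 - 30)*(-77) + (6 - 39) = -38*(-77) - 33 = 2926 - 33 = 2893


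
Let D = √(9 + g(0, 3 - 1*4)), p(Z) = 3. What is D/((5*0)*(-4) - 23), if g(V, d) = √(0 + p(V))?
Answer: -√(9 + √3)/23 ≈ -0.14243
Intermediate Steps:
g(V, d) = √3 (g(V, d) = √(0 + 3) = √3)
D = √(9 + √3) ≈ 3.2760
D/((5*0)*(-4) - 23) = √(9 + √3)/((5*0)*(-4) - 23) = √(9 + √3)/(0*(-4) - 23) = √(9 + √3)/(0 - 23) = √(9 + √3)/(-23) = -√(9 + √3)/23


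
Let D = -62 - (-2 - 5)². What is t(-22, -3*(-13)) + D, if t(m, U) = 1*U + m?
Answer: -94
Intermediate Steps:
t(m, U) = U + m
D = -111 (D = -62 - 1*(-7)² = -62 - 1*49 = -62 - 49 = -111)
t(-22, -3*(-13)) + D = (-3*(-13) - 22) - 111 = (39 - 22) - 111 = 17 - 111 = -94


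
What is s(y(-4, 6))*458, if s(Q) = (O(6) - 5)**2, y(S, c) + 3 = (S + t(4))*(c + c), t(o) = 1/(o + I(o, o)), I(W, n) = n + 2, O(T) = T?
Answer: 458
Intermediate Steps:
I(W, n) = 2 + n
t(o) = 1/(2 + 2*o) (t(o) = 1/(o + (2 + o)) = 1/(2 + 2*o))
y(S, c) = -3 + 2*c*(1/10 + S) (y(S, c) = -3 + (S + 1/(2*(1 + 4)))*(c + c) = -3 + (S + (1/2)/5)*(2*c) = -3 + (S + (1/2)*(1/5))*(2*c) = -3 + (S + 1/10)*(2*c) = -3 + (1/10 + S)*(2*c) = -3 + 2*c*(1/10 + S))
s(Q) = 1 (s(Q) = (6 - 5)**2 = 1**2 = 1)
s(y(-4, 6))*458 = 1*458 = 458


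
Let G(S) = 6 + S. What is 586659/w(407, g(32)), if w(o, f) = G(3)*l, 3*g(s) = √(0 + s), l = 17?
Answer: 195553/51 ≈ 3834.4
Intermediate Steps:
g(s) = √s/3 (g(s) = √(0 + s)/3 = √s/3)
w(o, f) = 153 (w(o, f) = (6 + 3)*17 = 9*17 = 153)
586659/w(407, g(32)) = 586659/153 = 586659*(1/153) = 195553/51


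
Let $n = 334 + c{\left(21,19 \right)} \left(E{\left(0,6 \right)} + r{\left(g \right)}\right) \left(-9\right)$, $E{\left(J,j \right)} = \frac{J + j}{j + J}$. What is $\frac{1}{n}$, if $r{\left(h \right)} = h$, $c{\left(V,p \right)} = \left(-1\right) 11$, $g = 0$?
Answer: $\frac{1}{433} \approx 0.0023095$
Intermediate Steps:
$E{\left(J,j \right)} = 1$ ($E{\left(J,j \right)} = \frac{J + j}{J + j} = 1$)
$c{\left(V,p \right)} = -11$
$n = 433$ ($n = 334 - 11 \left(1 + 0\right) \left(-9\right) = 334 - 11 \cdot 1 \left(-9\right) = 334 - -99 = 334 + 99 = 433$)
$\frac{1}{n} = \frac{1}{433}$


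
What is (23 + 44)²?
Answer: 4489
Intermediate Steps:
(23 + 44)² = 67² = 4489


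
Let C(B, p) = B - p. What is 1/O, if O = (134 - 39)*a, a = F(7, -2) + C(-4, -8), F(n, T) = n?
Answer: 1/1045 ≈ 0.00095694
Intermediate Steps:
a = 11 (a = 7 + (-4 - 1*(-8)) = 7 + (-4 + 8) = 7 + 4 = 11)
O = 1045 (O = (134 - 39)*11 = 95*11 = 1045)
1/O = 1/1045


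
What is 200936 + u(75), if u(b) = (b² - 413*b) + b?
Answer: 175661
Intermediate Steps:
u(b) = b² - 412*b
200936 + u(75) = 200936 + 75*(-412 + 75) = 200936 + 75*(-337) = 200936 - 25275 = 175661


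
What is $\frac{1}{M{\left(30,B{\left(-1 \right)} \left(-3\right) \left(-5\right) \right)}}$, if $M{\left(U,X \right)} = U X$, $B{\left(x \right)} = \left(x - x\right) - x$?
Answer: $\frac{1}{450} \approx 0.0022222$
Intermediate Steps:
$B{\left(x \right)} = - x$ ($B{\left(x \right)} = 0 - x = - x$)
$\frac{1}{M{\left(30,B{\left(-1 \right)} \left(-3\right) \left(-5\right) \right)}} = \frac{1}{30 \left(-1\right) \left(-1\right) \left(-3\right) \left(-5\right)} = \frac{1}{30 \cdot 1 \left(-3\right) \left(-5\right)} = \frac{1}{30 \left(\left(-3\right) \left(-5\right)\right)} = \frac{1}{30 \cdot 15} = \frac{1}{450}$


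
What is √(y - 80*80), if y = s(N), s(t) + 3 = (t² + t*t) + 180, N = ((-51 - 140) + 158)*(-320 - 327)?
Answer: √911724179 ≈ 30195.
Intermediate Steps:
N = 21351 (N = (-191 + 158)*(-647) = -33*(-647) = 21351)
s(t) = 177 + 2*t² (s(t) = -3 + ((t² + t*t) + 180) = -3 + ((t² + t²) + 180) = -3 + (2*t² + 180) = -3 + (180 + 2*t²) = 177 + 2*t²)
y = 911730579 (y = 177 + 2*21351² = 177 + 2*455865201 = 177 + 911730402 = 911730579)
√(y - 80*80) = √(911730579 - 80*80) = √(911730579 - 6400) = √911724179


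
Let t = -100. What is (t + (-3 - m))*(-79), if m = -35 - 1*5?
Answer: 4977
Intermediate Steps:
m = -40 (m = -35 - 5 = -40)
(t + (-3 - m))*(-79) = (-100 + (-3 - 1*(-40)))*(-79) = (-100 + (-3 + 40))*(-79) = (-100 + 37)*(-79) = -63*(-79) = 4977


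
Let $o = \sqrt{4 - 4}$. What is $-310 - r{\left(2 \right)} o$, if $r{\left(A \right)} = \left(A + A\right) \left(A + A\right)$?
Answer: $-310$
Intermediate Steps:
$o = 0$ ($o = \sqrt{0} = 0$)
$r{\left(A \right)} = 4 A^{2}$ ($r{\left(A \right)} = 2 A 2 A = 4 A^{2}$)
$-310 - r{\left(2 \right)} o = -310 - 4 \cdot 2^{2} \cdot 0 = -310 - 4 \cdot 4 \cdot 0 = -310 - 16 \cdot 0 = -310 - 0 = -310 + 0 = -310$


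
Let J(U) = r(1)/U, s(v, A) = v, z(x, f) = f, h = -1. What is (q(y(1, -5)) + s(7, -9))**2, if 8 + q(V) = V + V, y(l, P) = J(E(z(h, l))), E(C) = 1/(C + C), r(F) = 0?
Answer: 1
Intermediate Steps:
E(C) = 1/(2*C)
J(U) = 0 (J(U) = 0/U = 0)
y(l, P) = 0
q(V) = -8 + 2*V (q(V) = -8 + (V + V) = -8 + 2*V)
(q(y(1, -5)) + s(7, -9))**2 = ((-8 + 2*0) + 7)**2 = ((-8 + 0) + 7)**2 = (-8 + 7)**2 = (-1)**2 = 1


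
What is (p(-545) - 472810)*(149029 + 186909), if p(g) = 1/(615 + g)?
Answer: -5559219434331/35 ≈ -1.5883e+11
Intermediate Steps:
(p(-545) - 472810)*(149029 + 186909) = (1/(615 - 545) - 472810)*(149029 + 186909) = (1/70 - 472810)*335938 = -33096699/70*335938 = -5559219434331/35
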